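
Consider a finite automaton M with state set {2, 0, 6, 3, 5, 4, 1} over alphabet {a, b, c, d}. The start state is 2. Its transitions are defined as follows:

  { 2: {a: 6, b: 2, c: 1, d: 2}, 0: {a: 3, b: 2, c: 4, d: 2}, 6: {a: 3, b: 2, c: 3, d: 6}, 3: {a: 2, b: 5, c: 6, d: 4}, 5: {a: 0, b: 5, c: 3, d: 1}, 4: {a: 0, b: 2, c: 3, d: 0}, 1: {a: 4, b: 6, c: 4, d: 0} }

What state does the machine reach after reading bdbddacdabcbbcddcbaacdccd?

Trace: 2 -b-> 2 -d-> 2 -b-> 2 -d-> 2 -d-> 2 -a-> 6 -c-> 3 -d-> 4 -a-> 0 -b-> 2 -c-> 1 -b-> 6 -b-> 2 -c-> 1 -d-> 0 -d-> 2 -c-> 1 -b-> 6 -a-> 3 -a-> 2 -c-> 1 -d-> 0 -c-> 4 -c-> 3 -d-> 4

4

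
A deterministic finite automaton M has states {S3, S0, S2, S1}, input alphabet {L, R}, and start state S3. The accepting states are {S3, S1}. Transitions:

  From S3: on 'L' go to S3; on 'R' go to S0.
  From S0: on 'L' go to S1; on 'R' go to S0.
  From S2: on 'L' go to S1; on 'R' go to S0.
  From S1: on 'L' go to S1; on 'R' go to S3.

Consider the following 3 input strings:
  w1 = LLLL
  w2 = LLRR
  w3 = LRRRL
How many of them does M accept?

w1: S3 → S3 → S3 → S3 → S3  → end S3, accepted
w2: S3 → S3 → S3 → S0 → S0  → end S0, rejected
w3: S3 → S3 → S0 → S0 → S0 → S1  → end S1, accepted

2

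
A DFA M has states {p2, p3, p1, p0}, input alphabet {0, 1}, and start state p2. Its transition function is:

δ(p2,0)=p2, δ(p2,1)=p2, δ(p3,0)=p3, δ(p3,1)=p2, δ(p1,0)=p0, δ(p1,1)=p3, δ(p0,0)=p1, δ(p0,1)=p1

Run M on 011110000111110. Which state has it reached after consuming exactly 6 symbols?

p2 → p2 → p2 → p2 → p2 → p2 → p2
After 6 symbols: p2.

p2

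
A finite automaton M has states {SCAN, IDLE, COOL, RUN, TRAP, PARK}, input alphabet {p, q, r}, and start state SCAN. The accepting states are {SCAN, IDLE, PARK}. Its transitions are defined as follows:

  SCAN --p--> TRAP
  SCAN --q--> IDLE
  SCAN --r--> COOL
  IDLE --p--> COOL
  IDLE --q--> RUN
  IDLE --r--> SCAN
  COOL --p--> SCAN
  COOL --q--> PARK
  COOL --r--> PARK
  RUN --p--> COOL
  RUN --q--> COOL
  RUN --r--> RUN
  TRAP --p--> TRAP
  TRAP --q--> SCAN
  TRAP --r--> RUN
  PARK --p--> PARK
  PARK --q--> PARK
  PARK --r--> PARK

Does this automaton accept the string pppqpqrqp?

Trace: SCAN -p-> TRAP -p-> TRAP -p-> TRAP -q-> SCAN -p-> TRAP -q-> SCAN -r-> COOL -q-> PARK -p-> PARK
End state PARK is accepting.

Yes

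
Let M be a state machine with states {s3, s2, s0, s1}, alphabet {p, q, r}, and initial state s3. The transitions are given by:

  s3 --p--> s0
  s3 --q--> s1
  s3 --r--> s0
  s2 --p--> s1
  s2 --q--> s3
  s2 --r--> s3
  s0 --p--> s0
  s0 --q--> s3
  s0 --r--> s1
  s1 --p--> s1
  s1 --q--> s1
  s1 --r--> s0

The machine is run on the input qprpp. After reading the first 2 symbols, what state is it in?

s3 → s1 → s1
After 2 symbols: s1.

s1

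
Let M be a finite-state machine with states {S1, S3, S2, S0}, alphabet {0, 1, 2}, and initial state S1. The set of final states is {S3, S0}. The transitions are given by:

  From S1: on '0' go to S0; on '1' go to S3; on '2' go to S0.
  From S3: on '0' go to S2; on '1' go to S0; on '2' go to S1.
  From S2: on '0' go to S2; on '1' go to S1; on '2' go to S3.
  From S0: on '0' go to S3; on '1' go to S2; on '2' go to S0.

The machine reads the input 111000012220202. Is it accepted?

Trace: S1 -1-> S3 -1-> S0 -1-> S2 -0-> S2 -0-> S2 -0-> S2 -0-> S2 -1-> S1 -2-> S0 -2-> S0 -2-> S0 -0-> S3 -2-> S1 -0-> S0 -2-> S0
End state S0 is accepting.

Yes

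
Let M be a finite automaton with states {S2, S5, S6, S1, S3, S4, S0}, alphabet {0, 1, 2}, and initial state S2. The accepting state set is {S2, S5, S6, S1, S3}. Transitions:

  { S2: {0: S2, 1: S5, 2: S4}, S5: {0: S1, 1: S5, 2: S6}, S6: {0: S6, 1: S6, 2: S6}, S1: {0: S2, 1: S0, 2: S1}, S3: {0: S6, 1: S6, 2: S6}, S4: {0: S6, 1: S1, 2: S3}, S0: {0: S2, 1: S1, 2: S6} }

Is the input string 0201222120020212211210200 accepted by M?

S2 → S2 → S4 → S6 → S6 → S6 → S6 → S6 → S6 → S6 → S6 → S6 → S6 → S6 → S6 → S6 → S6 → S6 → S6 → S6 → S6 → S6 → S6 → S6 → S6 → S6
End state S6 is accepting.

Yes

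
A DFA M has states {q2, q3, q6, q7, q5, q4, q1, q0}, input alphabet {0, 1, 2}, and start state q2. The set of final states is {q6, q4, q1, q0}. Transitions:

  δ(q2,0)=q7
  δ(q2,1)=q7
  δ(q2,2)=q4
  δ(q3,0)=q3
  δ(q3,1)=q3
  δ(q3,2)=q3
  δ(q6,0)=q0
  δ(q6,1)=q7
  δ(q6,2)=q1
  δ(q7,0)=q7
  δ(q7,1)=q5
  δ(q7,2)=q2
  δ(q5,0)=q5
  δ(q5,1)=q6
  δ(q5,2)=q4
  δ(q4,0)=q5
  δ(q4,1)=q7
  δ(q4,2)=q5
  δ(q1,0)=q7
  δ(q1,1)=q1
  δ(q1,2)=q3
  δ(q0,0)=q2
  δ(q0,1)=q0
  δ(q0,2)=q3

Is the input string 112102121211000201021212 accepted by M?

Trace: q2 -1-> q7 -1-> q5 -2-> q4 -1-> q7 -0-> q7 -2-> q2 -1-> q7 -2-> q2 -1-> q7 -2-> q2 -1-> q7 -1-> q5 -0-> q5 -0-> q5 -0-> q5 -2-> q4 -0-> q5 -1-> q6 -0-> q0 -2-> q3 -1-> q3 -2-> q3 -1-> q3 -2-> q3
End state q3 is not accepting.

No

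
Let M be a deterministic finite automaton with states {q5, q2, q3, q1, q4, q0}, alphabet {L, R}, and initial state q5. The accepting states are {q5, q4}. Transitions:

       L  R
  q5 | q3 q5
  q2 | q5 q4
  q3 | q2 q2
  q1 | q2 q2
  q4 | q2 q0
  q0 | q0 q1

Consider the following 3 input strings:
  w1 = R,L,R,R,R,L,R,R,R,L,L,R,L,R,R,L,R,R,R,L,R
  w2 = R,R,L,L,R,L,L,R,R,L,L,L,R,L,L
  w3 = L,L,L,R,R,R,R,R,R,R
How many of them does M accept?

2

w1:
  start at q5
  read 'R': q5 → q5
  read 'L': q5 → q3
  read 'R': q3 → q2
  read 'R': q2 → q4
  read 'R': q4 → q0
  read 'L': q0 → q0
  read 'R': q0 → q1
  read 'R': q1 → q2
  read 'R': q2 → q4
  read 'L': q4 → q2
  read 'L': q2 → q5
  read 'R': q5 → q5
  read 'L': q5 → q3
  read 'R': q3 → q2
  read 'R': q2 → q4
  read 'L': q4 → q2
  read 'R': q2 → q4
  read 'R': q4 → q0
  read 'R': q0 → q1
  read 'L': q1 → q2
  read 'R': q2 → q4
  end q4, accepted
w2:
  start at q5
  read 'R': q5 → q5
  read 'R': q5 → q5
  read 'L': q5 → q3
  read 'L': q3 → q2
  read 'R': q2 → q4
  read 'L': q4 → q2
  read 'L': q2 → q5
  read 'R': q5 → q5
  read 'R': q5 → q5
  read 'L': q5 → q3
  read 'L': q3 → q2
  read 'L': q2 → q5
  read 'R': q5 → q5
  read 'L': q5 → q3
  read 'L': q3 → q2
  end q2, rejected
w3:
  start at q5
  read 'L': q5 → q3
  read 'L': q3 → q2
  read 'L': q2 → q5
  read 'R': q5 → q5
  read 'R': q5 → q5
  read 'R': q5 → q5
  read 'R': q5 → q5
  read 'R': q5 → q5
  read 'R': q5 → q5
  read 'R': q5 → q5
  end q5, accepted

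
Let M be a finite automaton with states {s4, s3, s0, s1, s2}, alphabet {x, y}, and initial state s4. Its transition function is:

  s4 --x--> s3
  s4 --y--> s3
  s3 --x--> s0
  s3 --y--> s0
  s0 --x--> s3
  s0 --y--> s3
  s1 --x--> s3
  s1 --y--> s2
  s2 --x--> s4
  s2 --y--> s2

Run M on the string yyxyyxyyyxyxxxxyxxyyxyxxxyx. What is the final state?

s3

s4 → s3 → s0 → s3 → s0 → s3 → s0 → s3 → s0 → s3 → s0 → s3 → s0 → s3 → s0 → s3 → s0 → s3 → s0 → s3 → s0 → s3 → s0 → s3 → s0 → s3 → s0 → s3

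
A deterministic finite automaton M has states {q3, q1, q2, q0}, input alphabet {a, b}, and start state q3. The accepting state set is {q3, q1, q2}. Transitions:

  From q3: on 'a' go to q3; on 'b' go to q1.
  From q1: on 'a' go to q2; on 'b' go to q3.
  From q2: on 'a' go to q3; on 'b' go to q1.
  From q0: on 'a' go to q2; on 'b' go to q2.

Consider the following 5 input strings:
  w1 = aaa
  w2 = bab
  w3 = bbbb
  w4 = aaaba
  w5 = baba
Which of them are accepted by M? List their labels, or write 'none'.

w1, w2, w3, w4, w5

w1: Trace: q3 -a-> q3 -a-> q3 -a-> q3  → end q3, accepted
w2: Trace: q3 -b-> q1 -a-> q2 -b-> q1  → end q1, accepted
w3: Trace: q3 -b-> q1 -b-> q3 -b-> q1 -b-> q3  → end q3, accepted
w4: Trace: q3 -a-> q3 -a-> q3 -a-> q3 -b-> q1 -a-> q2  → end q2, accepted
w5: Trace: q3 -b-> q1 -a-> q2 -b-> q1 -a-> q2  → end q2, accepted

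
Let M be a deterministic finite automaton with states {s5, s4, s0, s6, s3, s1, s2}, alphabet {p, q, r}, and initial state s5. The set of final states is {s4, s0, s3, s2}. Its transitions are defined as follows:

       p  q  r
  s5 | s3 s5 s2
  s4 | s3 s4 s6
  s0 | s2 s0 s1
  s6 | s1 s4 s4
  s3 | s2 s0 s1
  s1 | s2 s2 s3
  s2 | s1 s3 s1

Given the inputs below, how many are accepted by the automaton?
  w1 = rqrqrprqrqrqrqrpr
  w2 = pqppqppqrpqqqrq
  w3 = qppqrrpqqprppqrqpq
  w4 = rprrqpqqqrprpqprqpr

w1: s5 → s2 → s3 → s1 → s2 → s1 → s2 → s1 → s2 → s1 → s2 → s1 → s2 → s1 → s2 → s1 → s2 → s1  → end s1, rejected
w2: s5 → s3 → s0 → s2 → s1 → s2 → s1 → s2 → s3 → s1 → s2 → s3 → s0 → s0 → s1 → s2  → end s2, accepted
w3: s5 → s5 → s3 → s2 → s3 → s1 → s3 → s2 → s3 → s0 → s2 → s1 → s2 → s1 → s2 → s1 → s2 → s1 → s2  → end s2, accepted
w4: s5 → s2 → s1 → s3 → s1 → s2 → s1 → s2 → s3 → s0 → s1 → s2 → s1 → s2 → s3 → s2 → s1 → s2 → s1 → s3  → end s3, accepted

3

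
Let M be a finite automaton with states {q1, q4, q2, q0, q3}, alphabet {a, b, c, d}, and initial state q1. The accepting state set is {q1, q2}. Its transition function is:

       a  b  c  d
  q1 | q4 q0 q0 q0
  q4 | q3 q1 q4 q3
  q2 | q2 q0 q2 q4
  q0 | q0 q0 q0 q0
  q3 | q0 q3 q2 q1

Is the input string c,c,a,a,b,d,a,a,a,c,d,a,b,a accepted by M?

No

q1 → q0 → q0 → q0 → q0 → q0 → q0 → q0 → q0 → q0 → q0 → q0 → q0 → q0 → q0
End state q0 is not accepting.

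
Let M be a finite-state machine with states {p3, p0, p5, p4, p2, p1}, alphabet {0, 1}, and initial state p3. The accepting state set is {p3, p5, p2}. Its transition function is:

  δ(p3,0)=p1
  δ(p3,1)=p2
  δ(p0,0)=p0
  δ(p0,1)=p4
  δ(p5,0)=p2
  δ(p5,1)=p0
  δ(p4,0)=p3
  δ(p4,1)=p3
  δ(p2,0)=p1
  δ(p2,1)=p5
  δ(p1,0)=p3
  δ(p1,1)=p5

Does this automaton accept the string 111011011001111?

Yes

start at p3
read '1': p3 → p2
read '1': p2 → p5
read '1': p5 → p0
read '0': p0 → p0
read '1': p0 → p4
read '1': p4 → p3
read '0': p3 → p1
read '1': p1 → p5
read '1': p5 → p0
read '0': p0 → p0
read '0': p0 → p0
read '1': p0 → p4
read '1': p4 → p3
read '1': p3 → p2
read '1': p2 → p5
End state p5 is accepting.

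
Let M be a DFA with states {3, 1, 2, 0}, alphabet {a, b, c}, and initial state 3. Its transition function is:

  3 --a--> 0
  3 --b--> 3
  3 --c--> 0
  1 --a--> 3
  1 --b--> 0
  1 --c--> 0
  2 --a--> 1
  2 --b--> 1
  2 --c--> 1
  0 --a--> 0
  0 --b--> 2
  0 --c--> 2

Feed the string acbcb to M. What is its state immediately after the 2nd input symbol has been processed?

start at 3
read 'a': 3 → 0
read 'c': 0 → 2
After 2 symbols: 2.

2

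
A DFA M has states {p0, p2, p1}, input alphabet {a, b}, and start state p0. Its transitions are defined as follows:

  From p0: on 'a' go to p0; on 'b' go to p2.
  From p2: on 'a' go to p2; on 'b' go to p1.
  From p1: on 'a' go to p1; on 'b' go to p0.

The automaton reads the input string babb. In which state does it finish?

start at p0
read 'b': p0 → p2
read 'a': p2 → p2
read 'b': p2 → p1
read 'b': p1 → p0

p0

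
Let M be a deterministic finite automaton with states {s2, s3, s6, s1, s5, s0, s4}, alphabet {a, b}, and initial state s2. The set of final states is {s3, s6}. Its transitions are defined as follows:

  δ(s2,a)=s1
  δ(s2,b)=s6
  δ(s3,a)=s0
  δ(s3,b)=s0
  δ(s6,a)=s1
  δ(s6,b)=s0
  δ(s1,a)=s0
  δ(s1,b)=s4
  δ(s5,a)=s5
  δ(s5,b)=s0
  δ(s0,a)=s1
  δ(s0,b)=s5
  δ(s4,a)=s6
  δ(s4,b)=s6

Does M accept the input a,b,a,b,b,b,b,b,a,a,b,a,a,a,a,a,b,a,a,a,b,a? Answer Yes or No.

Trace: s2 -a-> s1 -b-> s4 -a-> s6 -b-> s0 -b-> s5 -b-> s0 -b-> s5 -b-> s0 -a-> s1 -a-> s0 -b-> s5 -a-> s5 -a-> s5 -a-> s5 -a-> s5 -a-> s5 -b-> s0 -a-> s1 -a-> s0 -a-> s1 -b-> s4 -a-> s6
End state s6 is accepting.

Yes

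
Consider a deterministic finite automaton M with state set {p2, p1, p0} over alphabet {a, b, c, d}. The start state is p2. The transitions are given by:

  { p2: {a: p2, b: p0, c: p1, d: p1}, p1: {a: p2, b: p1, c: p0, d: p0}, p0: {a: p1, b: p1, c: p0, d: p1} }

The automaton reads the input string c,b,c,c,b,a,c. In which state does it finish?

p2 → p1 → p1 → p0 → p0 → p1 → p2 → p1

p1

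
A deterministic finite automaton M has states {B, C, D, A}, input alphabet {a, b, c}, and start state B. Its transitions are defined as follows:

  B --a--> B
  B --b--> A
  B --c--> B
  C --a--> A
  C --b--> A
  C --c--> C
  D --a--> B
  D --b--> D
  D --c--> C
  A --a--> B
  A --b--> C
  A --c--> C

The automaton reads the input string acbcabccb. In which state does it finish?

A

start at B
read 'a': B → B
read 'c': B → B
read 'b': B → A
read 'c': A → C
read 'a': C → A
read 'b': A → C
read 'c': C → C
read 'c': C → C
read 'b': C → A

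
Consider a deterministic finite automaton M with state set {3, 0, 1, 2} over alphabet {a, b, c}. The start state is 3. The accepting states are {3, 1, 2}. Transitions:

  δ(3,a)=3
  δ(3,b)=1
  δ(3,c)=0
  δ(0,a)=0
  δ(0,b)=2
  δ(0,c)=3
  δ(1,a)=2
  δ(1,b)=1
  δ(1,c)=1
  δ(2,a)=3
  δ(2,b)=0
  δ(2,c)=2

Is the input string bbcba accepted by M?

Yes

start at 3
read 'b': 3 → 1
read 'b': 1 → 1
read 'c': 1 → 1
read 'b': 1 → 1
read 'a': 1 → 2
End state 2 is accepting.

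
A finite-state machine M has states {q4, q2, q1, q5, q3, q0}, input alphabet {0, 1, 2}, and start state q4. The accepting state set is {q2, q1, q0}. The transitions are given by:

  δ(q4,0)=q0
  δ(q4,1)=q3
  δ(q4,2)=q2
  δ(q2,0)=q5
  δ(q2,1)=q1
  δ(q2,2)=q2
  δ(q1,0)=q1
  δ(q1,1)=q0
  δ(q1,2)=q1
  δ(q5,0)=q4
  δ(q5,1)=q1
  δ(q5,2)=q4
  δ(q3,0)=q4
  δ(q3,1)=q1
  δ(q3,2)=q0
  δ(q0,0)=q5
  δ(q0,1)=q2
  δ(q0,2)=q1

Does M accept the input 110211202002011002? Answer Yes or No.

Yes

q4 → q3 → q1 → q1 → q1 → q0 → q2 → q2 → q5 → q4 → q0 → q5 → q4 → q0 → q2 → q1 → q1 → q1 → q1
End state q1 is accepting.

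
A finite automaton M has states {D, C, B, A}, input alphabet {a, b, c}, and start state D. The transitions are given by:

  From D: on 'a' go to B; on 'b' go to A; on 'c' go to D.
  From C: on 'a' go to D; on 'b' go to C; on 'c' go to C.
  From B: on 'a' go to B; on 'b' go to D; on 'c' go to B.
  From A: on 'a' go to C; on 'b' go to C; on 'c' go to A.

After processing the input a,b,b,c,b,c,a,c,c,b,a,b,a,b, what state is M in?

start at D
read 'a': D → B
read 'b': B → D
read 'b': D → A
read 'c': A → A
read 'b': A → C
read 'c': C → C
read 'a': C → D
read 'c': D → D
read 'c': D → D
read 'b': D → A
read 'a': A → C
read 'b': C → C
read 'a': C → D
read 'b': D → A

A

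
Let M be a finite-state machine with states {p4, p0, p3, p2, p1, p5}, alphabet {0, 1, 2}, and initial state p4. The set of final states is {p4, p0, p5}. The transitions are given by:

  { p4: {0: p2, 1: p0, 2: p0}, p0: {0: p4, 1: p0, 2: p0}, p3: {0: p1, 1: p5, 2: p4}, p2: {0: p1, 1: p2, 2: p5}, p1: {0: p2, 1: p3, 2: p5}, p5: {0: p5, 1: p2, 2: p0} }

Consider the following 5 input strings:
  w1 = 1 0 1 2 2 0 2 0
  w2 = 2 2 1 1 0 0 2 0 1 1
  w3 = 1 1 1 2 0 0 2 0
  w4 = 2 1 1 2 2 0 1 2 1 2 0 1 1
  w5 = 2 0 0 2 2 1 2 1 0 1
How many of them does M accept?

4

w1: Trace: p4 -1-> p0 -0-> p4 -1-> p0 -2-> p0 -2-> p0 -0-> p4 -2-> p0 -0-> p4  → end p4, accepted
w2: Trace: p4 -2-> p0 -2-> p0 -1-> p0 -1-> p0 -0-> p4 -0-> p2 -2-> p5 -0-> p5 -1-> p2 -1-> p2  → end p2, rejected
w3: Trace: p4 -1-> p0 -1-> p0 -1-> p0 -2-> p0 -0-> p4 -0-> p2 -2-> p5 -0-> p5  → end p5, accepted
w4: Trace: p4 -2-> p0 -1-> p0 -1-> p0 -2-> p0 -2-> p0 -0-> p4 -1-> p0 -2-> p0 -1-> p0 -2-> p0 -0-> p4 -1-> p0 -1-> p0  → end p0, accepted
w5: Trace: p4 -2-> p0 -0-> p4 -0-> p2 -2-> p5 -2-> p0 -1-> p0 -2-> p0 -1-> p0 -0-> p4 -1-> p0  → end p0, accepted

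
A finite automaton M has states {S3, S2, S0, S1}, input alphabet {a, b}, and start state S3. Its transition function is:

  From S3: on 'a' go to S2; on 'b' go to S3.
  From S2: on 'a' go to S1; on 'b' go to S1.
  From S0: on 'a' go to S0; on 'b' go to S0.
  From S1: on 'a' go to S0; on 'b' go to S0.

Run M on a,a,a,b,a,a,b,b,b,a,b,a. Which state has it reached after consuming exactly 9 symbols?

start at S3
read 'a': S3 → S2
read 'a': S2 → S1
read 'a': S1 → S0
read 'b': S0 → S0
read 'a': S0 → S0
read 'a': S0 → S0
read 'b': S0 → S0
read 'b': S0 → S0
read 'b': S0 → S0
After 9 symbols: S0.

S0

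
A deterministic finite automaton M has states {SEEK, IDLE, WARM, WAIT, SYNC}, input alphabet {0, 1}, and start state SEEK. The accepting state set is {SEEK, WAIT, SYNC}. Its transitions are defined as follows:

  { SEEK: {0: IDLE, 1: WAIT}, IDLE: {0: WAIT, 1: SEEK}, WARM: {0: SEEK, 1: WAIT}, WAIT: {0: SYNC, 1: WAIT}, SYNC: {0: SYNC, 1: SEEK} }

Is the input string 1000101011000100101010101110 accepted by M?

Yes

SEEK → WAIT → SYNC → SYNC → SYNC → SEEK → IDLE → SEEK → IDLE → SEEK → WAIT → SYNC → SYNC → SYNC → SEEK → IDLE → WAIT → WAIT → SYNC → SEEK → IDLE → SEEK → IDLE → SEEK → IDLE → SEEK → WAIT → WAIT → SYNC
End state SYNC is accepting.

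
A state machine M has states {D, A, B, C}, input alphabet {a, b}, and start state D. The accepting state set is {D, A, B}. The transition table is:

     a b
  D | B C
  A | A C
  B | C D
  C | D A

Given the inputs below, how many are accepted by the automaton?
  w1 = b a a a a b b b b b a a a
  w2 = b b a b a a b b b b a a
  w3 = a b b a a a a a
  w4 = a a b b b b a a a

w1: Trace: D -b-> C -a-> D -a-> B -a-> C -a-> D -b-> C -b-> A -b-> C -b-> A -b-> C -a-> D -a-> B -a-> C  → end C, rejected
w2: Trace: D -b-> C -b-> A -a-> A -b-> C -a-> D -a-> B -b-> D -b-> C -b-> A -b-> C -a-> D -a-> B  → end B, accepted
w3: Trace: D -a-> B -b-> D -b-> C -a-> D -a-> B -a-> C -a-> D -a-> B  → end B, accepted
w4: Trace: D -a-> B -a-> C -b-> A -b-> C -b-> A -b-> C -a-> D -a-> B -a-> C  → end C, rejected

2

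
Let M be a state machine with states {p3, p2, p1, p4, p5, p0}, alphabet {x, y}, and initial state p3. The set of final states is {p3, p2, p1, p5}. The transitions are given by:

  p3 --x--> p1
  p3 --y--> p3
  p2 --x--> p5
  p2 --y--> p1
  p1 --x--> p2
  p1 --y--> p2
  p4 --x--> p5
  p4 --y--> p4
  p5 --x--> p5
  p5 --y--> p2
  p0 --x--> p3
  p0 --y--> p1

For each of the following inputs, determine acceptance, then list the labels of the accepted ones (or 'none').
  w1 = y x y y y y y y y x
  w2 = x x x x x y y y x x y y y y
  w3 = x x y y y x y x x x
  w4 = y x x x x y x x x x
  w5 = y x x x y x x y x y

w1, w2, w3, w4, w5

w1:
  start at p3
  read 'y': p3 → p3
  read 'x': p3 → p1
  read 'y': p1 → p2
  read 'y': p2 → p1
  read 'y': p1 → p2
  read 'y': p2 → p1
  read 'y': p1 → p2
  read 'y': p2 → p1
  read 'y': p1 → p2
  read 'x': p2 → p5
  end p5, accepted
w2:
  start at p3
  read 'x': p3 → p1
  read 'x': p1 → p2
  read 'x': p2 → p5
  read 'x': p5 → p5
  read 'x': p5 → p5
  read 'y': p5 → p2
  read 'y': p2 → p1
  read 'y': p1 → p2
  read 'x': p2 → p5
  read 'x': p5 → p5
  read 'y': p5 → p2
  read 'y': p2 → p1
  read 'y': p1 → p2
  read 'y': p2 → p1
  end p1, accepted
w3:
  start at p3
  read 'x': p3 → p1
  read 'x': p1 → p2
  read 'y': p2 → p1
  read 'y': p1 → p2
  read 'y': p2 → p1
  read 'x': p1 → p2
  read 'y': p2 → p1
  read 'x': p1 → p2
  read 'x': p2 → p5
  read 'x': p5 → p5
  end p5, accepted
w4:
  start at p3
  read 'y': p3 → p3
  read 'x': p3 → p1
  read 'x': p1 → p2
  read 'x': p2 → p5
  read 'x': p5 → p5
  read 'y': p5 → p2
  read 'x': p2 → p5
  read 'x': p5 → p5
  read 'x': p5 → p5
  read 'x': p5 → p5
  end p5, accepted
w5:
  start at p3
  read 'y': p3 → p3
  read 'x': p3 → p1
  read 'x': p1 → p2
  read 'x': p2 → p5
  read 'y': p5 → p2
  read 'x': p2 → p5
  read 'x': p5 → p5
  read 'y': p5 → p2
  read 'x': p2 → p5
  read 'y': p5 → p2
  end p2, accepted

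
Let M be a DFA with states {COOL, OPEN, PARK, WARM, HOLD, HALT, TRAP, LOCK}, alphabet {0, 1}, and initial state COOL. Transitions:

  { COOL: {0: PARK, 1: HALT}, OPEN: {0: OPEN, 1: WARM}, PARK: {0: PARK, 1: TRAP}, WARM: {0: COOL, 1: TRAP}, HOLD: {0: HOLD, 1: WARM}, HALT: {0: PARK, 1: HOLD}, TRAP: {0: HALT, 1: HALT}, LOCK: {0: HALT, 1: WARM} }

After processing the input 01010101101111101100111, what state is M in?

HALT

start at COOL
read '0': COOL → PARK
read '1': PARK → TRAP
read '0': TRAP → HALT
read '1': HALT → HOLD
read '0': HOLD → HOLD
read '1': HOLD → WARM
read '0': WARM → COOL
read '1': COOL → HALT
read '1': HALT → HOLD
read '0': HOLD → HOLD
read '1': HOLD → WARM
read '1': WARM → TRAP
read '1': TRAP → HALT
read '1': HALT → HOLD
read '1': HOLD → WARM
read '0': WARM → COOL
read '1': COOL → HALT
read '1': HALT → HOLD
read '0': HOLD → HOLD
read '0': HOLD → HOLD
read '1': HOLD → WARM
read '1': WARM → TRAP
read '1': TRAP → HALT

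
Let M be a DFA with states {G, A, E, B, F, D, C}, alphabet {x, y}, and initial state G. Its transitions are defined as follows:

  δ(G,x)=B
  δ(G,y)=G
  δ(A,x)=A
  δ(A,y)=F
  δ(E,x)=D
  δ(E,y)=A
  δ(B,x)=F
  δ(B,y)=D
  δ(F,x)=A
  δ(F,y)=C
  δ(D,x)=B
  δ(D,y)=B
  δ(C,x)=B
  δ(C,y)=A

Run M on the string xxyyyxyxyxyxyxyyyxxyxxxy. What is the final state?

start at G
read 'x': G → B
read 'x': B → F
read 'y': F → C
read 'y': C → A
read 'y': A → F
read 'x': F → A
read 'y': A → F
read 'x': F → A
read 'y': A → F
read 'x': F → A
read 'y': A → F
read 'x': F → A
read 'y': A → F
read 'x': F → A
read 'y': A → F
read 'y': F → C
read 'y': C → A
read 'x': A → A
read 'x': A → A
read 'y': A → F
read 'x': F → A
read 'x': A → A
read 'x': A → A
read 'y': A → F

F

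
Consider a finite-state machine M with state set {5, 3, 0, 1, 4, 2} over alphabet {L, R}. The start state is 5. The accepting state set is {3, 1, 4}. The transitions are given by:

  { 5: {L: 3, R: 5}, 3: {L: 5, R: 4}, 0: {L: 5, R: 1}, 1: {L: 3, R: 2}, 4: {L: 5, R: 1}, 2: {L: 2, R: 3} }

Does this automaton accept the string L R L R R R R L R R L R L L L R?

start at 5
read 'L': 5 → 3
read 'R': 3 → 4
read 'L': 4 → 5
read 'R': 5 → 5
read 'R': 5 → 5
read 'R': 5 → 5
read 'R': 5 → 5
read 'L': 5 → 3
read 'R': 3 → 4
read 'R': 4 → 1
read 'L': 1 → 3
read 'R': 3 → 4
read 'L': 4 → 5
read 'L': 5 → 3
read 'L': 3 → 5
read 'R': 5 → 5
End state 5 is not accepting.

No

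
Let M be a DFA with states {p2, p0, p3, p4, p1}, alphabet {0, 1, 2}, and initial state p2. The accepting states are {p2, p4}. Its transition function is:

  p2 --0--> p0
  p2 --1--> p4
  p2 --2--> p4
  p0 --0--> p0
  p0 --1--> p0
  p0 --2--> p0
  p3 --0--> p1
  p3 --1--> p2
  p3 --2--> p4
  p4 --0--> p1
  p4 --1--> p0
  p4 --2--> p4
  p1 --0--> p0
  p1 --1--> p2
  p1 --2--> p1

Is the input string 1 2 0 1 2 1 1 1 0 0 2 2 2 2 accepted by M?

start at p2
read '1': p2 → p4
read '2': p4 → p4
read '0': p4 → p1
read '1': p1 → p2
read '2': p2 → p4
read '1': p4 → p0
read '1': p0 → p0
read '1': p0 → p0
read '0': p0 → p0
read '0': p0 → p0
read '2': p0 → p0
read '2': p0 → p0
read '2': p0 → p0
read '2': p0 → p0
End state p0 is not accepting.

No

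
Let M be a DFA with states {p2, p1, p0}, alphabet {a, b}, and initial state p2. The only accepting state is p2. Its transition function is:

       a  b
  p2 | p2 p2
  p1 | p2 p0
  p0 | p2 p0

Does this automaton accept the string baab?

Yes

Trace: p2 -b-> p2 -a-> p2 -a-> p2 -b-> p2
End state p2 is accepting.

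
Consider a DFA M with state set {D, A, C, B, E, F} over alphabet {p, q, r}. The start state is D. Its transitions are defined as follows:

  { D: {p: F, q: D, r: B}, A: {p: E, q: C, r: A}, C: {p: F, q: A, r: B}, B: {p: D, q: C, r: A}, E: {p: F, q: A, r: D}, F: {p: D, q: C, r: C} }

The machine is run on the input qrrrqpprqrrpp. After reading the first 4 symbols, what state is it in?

start at D
read 'q': D → D
read 'r': D → B
read 'r': B → A
read 'r': A → A
After 4 symbols: A.

A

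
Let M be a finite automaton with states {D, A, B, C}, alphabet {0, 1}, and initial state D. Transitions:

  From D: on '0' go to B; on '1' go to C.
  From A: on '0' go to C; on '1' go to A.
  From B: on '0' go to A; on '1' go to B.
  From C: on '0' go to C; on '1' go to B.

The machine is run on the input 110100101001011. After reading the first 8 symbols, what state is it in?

start at D
read '1': D → C
read '1': C → B
read '0': B → A
read '1': A → A
read '0': A → C
read '0': C → C
read '1': C → B
read '0': B → A
After 8 symbols: A.

A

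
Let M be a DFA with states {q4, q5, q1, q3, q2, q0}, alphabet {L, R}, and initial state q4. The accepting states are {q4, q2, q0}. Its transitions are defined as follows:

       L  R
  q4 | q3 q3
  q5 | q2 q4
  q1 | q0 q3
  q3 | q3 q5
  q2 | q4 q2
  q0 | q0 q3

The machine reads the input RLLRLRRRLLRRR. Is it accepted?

Trace: q4 -R-> q3 -L-> q3 -L-> q3 -R-> q5 -L-> q2 -R-> q2 -R-> q2 -R-> q2 -L-> q4 -L-> q3 -R-> q5 -R-> q4 -R-> q3
End state q3 is not accepting.

No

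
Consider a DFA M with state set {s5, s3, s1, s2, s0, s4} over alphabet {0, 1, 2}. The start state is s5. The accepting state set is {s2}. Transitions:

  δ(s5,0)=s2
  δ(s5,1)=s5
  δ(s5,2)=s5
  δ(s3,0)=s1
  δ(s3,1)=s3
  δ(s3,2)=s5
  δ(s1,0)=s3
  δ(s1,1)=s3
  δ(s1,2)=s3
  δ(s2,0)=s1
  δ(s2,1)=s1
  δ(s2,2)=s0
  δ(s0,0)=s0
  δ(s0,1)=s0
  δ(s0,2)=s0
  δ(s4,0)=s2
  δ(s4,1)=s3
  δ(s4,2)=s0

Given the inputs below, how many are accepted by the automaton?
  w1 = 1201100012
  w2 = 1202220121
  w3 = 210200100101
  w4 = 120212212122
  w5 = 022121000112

0

w1: Trace: s5 -1-> s5 -2-> s5 -0-> s2 -1-> s1 -1-> s3 -0-> s1 -0-> s3 -0-> s1 -1-> s3 -2-> s5  → end s5, rejected
w2: Trace: s5 -1-> s5 -2-> s5 -0-> s2 -2-> s0 -2-> s0 -2-> s0 -0-> s0 -1-> s0 -2-> s0 -1-> s0  → end s0, rejected
w3: Trace: s5 -2-> s5 -1-> s5 -0-> s2 -2-> s0 -0-> s0 -0-> s0 -1-> s0 -0-> s0 -0-> s0 -1-> s0 -0-> s0 -1-> s0  → end s0, rejected
w4: Trace: s5 -1-> s5 -2-> s5 -0-> s2 -2-> s0 -1-> s0 -2-> s0 -2-> s0 -1-> s0 -2-> s0 -1-> s0 -2-> s0 -2-> s0  → end s0, rejected
w5: Trace: s5 -0-> s2 -2-> s0 -2-> s0 -1-> s0 -2-> s0 -1-> s0 -0-> s0 -0-> s0 -0-> s0 -1-> s0 -1-> s0 -2-> s0  → end s0, rejected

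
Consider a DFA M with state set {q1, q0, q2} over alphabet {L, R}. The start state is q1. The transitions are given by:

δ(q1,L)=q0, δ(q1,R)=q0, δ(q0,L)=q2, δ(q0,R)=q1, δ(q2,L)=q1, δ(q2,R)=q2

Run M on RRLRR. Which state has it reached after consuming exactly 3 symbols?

start at q1
read 'R': q1 → q0
read 'R': q0 → q1
read 'L': q1 → q0
After 3 symbols: q0.

q0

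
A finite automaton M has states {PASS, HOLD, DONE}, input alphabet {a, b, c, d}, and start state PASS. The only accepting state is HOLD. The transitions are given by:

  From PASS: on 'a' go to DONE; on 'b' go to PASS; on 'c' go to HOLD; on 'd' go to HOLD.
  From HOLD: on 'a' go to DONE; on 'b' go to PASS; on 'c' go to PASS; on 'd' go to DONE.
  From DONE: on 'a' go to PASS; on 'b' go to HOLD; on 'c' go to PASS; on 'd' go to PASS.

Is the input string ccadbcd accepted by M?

start at PASS
read 'c': PASS → HOLD
read 'c': HOLD → PASS
read 'a': PASS → DONE
read 'd': DONE → PASS
read 'b': PASS → PASS
read 'c': PASS → HOLD
read 'd': HOLD → DONE
End state DONE is not accepting.

No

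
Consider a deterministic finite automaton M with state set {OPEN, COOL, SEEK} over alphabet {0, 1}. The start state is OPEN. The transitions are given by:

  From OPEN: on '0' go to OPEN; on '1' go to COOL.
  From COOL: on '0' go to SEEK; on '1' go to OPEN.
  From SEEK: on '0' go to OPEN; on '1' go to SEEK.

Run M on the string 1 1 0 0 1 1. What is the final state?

start at OPEN
read '1': OPEN → COOL
read '1': COOL → OPEN
read '0': OPEN → OPEN
read '0': OPEN → OPEN
read '1': OPEN → COOL
read '1': COOL → OPEN

OPEN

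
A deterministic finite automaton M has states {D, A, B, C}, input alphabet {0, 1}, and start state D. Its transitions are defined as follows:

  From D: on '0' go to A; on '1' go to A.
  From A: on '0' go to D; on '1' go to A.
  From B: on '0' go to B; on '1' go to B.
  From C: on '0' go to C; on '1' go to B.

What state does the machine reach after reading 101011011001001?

A

start at D
read '1': D → A
read '0': A → D
read '1': D → A
read '0': A → D
read '1': D → A
read '1': A → A
read '0': A → D
read '1': D → A
read '1': A → A
read '0': A → D
read '0': D → A
read '1': A → A
read '0': A → D
read '0': D → A
read '1': A → A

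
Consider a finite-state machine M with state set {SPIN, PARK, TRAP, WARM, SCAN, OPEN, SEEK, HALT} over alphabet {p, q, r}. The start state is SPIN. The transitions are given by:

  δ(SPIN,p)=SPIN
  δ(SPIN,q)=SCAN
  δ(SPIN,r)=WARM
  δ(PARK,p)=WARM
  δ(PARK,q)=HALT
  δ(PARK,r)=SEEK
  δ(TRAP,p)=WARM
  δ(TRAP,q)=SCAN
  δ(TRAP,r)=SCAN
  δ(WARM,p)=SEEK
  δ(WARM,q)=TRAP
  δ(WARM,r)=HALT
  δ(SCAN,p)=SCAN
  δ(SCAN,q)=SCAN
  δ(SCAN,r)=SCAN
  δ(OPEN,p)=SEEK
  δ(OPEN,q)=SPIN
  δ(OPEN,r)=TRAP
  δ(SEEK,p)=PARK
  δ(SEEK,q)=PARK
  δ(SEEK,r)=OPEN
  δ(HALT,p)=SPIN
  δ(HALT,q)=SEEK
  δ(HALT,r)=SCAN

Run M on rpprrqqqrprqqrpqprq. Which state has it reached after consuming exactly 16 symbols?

SCAN

SPIN → WARM → SEEK → PARK → SEEK → OPEN → SPIN → SCAN → SCAN → SCAN → SCAN → SCAN → SCAN → SCAN → SCAN → SCAN → SCAN
After 16 symbols: SCAN.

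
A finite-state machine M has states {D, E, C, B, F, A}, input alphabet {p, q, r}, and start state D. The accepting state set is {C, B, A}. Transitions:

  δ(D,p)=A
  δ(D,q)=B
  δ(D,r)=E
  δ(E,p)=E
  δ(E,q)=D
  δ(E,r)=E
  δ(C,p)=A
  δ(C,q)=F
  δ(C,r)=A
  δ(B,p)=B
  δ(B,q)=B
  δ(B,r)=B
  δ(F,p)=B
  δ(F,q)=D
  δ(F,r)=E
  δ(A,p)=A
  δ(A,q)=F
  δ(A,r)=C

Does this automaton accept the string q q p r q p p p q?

Yes

D → B → B → B → B → B → B → B → B → B
End state B is accepting.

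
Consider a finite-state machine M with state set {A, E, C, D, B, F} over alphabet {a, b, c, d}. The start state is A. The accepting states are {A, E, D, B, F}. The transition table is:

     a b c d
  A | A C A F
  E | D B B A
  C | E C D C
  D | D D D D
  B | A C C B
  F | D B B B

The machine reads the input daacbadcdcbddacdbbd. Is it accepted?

Yes

start at A
read 'd': A → F
read 'a': F → D
read 'a': D → D
read 'c': D → D
read 'b': D → D
read 'a': D → D
read 'd': D → D
read 'c': D → D
read 'd': D → D
read 'c': D → D
read 'b': D → D
read 'd': D → D
read 'd': D → D
read 'a': D → D
read 'c': D → D
read 'd': D → D
read 'b': D → D
read 'b': D → D
read 'd': D → D
End state D is accepting.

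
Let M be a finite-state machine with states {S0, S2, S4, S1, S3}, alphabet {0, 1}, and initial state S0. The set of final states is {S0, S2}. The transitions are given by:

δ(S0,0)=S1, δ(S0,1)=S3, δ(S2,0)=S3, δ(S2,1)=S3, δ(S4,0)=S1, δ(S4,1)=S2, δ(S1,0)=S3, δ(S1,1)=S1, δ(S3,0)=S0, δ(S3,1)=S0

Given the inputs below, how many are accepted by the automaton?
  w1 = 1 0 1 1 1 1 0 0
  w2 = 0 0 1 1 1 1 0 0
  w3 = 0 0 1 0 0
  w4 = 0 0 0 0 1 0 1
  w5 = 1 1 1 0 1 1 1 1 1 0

w1:
  start at S0
  read '1': S0 → S3
  read '0': S3 → S0
  read '1': S0 → S3
  read '1': S3 → S0
  read '1': S0 → S3
  read '1': S3 → S0
  read '0': S0 → S1
  read '0': S1 → S3
  end S3, rejected
w2:
  start at S0
  read '0': S0 → S1
  read '0': S1 → S3
  read '1': S3 → S0
  read '1': S0 → S3
  read '1': S3 → S0
  read '1': S0 → S3
  read '0': S3 → S0
  read '0': S0 → S1
  end S1, rejected
w3:
  start at S0
  read '0': S0 → S1
  read '0': S1 → S3
  read '1': S3 → S0
  read '0': S0 → S1
  read '0': S1 → S3
  end S3, rejected
w4:
  start at S0
  read '0': S0 → S1
  read '0': S1 → S3
  read '0': S3 → S0
  read '0': S0 → S1
  read '1': S1 → S1
  read '0': S1 → S3
  read '1': S3 → S0
  end S0, accepted
w5:
  start at S0
  read '1': S0 → S3
  read '1': S3 → S0
  read '1': S0 → S3
  read '0': S3 → S0
  read '1': S0 → S3
  read '1': S3 → S0
  read '1': S0 → S3
  read '1': S3 → S0
  read '1': S0 → S3
  read '0': S3 → S0
  end S0, accepted

2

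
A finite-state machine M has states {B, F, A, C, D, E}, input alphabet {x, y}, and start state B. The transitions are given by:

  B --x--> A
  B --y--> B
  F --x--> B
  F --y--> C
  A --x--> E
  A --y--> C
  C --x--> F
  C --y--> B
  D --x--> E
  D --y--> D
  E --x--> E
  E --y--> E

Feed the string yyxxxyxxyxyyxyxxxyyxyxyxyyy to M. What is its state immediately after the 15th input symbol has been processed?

E

B → B → B → A → E → E → E → E → E → E → E → E → E → E → E → E
After 15 symbols: E.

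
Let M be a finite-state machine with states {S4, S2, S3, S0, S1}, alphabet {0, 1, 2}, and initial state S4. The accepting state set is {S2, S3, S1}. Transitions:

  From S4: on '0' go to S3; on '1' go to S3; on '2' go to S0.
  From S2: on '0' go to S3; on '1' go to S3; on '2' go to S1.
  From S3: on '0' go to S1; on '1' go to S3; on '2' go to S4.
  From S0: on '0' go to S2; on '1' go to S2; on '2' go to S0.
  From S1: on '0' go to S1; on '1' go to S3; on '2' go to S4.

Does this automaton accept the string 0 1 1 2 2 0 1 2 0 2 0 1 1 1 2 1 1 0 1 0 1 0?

Yes

Trace: S4 -0-> S3 -1-> S3 -1-> S3 -2-> S4 -2-> S0 -0-> S2 -1-> S3 -2-> S4 -0-> S3 -2-> S4 -0-> S3 -1-> S3 -1-> S3 -1-> S3 -2-> S4 -1-> S3 -1-> S3 -0-> S1 -1-> S3 -0-> S1 -1-> S3 -0-> S1
End state S1 is accepting.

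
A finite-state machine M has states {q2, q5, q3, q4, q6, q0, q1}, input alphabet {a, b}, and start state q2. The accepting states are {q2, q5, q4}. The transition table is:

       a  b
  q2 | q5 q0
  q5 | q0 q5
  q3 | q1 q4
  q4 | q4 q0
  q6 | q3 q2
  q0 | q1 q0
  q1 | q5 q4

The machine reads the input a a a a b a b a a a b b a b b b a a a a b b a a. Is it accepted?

Yes

start at q2
read 'a': q2 → q5
read 'a': q5 → q0
read 'a': q0 → q1
read 'a': q1 → q5
read 'b': q5 → q5
read 'a': q5 → q0
read 'b': q0 → q0
read 'a': q0 → q1
read 'a': q1 → q5
read 'a': q5 → q0
read 'b': q0 → q0
read 'b': q0 → q0
read 'a': q0 → q1
read 'b': q1 → q4
read 'b': q4 → q0
read 'b': q0 → q0
read 'a': q0 → q1
read 'a': q1 → q5
read 'a': q5 → q0
read 'a': q0 → q1
read 'b': q1 → q4
read 'b': q4 → q0
read 'a': q0 → q1
read 'a': q1 → q5
End state q5 is accepting.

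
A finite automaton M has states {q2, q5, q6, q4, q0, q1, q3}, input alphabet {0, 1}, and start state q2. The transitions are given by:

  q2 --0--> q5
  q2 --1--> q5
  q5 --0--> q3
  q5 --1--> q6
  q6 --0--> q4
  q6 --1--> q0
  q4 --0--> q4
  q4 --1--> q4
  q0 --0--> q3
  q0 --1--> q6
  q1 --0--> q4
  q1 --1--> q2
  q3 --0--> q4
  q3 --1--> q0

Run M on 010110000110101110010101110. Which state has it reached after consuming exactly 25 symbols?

start at q2
read '0': q2 → q5
read '1': q5 → q6
read '0': q6 → q4
read '1': q4 → q4
read '1': q4 → q4
read '0': q4 → q4
read '0': q4 → q4
read '0': q4 → q4
read '0': q4 → q4
read '1': q4 → q4
read '1': q4 → q4
read '0': q4 → q4
read '1': q4 → q4
read '0': q4 → q4
read '1': q4 → q4
read '1': q4 → q4
read '1': q4 → q4
read '0': q4 → q4
read '0': q4 → q4
read '1': q4 → q4
read '0': q4 → q4
read '1': q4 → q4
read '0': q4 → q4
read '1': q4 → q4
read '1': q4 → q4
After 25 symbols: q4.

q4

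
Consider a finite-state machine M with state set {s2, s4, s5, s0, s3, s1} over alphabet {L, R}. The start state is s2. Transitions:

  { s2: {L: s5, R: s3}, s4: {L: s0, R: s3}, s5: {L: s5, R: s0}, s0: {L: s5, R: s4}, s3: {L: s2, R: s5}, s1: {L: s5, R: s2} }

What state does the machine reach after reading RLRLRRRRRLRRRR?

s4

start at s2
read 'R': s2 → s3
read 'L': s3 → s2
read 'R': s2 → s3
read 'L': s3 → s2
read 'R': s2 → s3
read 'R': s3 → s5
read 'R': s5 → s0
read 'R': s0 → s4
read 'R': s4 → s3
read 'L': s3 → s2
read 'R': s2 → s3
read 'R': s3 → s5
read 'R': s5 → s0
read 'R': s0 → s4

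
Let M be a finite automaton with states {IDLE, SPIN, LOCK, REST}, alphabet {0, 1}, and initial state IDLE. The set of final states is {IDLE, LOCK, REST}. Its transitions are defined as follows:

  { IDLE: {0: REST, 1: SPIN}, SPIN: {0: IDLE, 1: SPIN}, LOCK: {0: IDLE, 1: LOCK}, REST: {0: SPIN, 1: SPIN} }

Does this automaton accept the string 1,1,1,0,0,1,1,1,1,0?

start at IDLE
read '1': IDLE → SPIN
read '1': SPIN → SPIN
read '1': SPIN → SPIN
read '0': SPIN → IDLE
read '0': IDLE → REST
read '1': REST → SPIN
read '1': SPIN → SPIN
read '1': SPIN → SPIN
read '1': SPIN → SPIN
read '0': SPIN → IDLE
End state IDLE is accepting.

Yes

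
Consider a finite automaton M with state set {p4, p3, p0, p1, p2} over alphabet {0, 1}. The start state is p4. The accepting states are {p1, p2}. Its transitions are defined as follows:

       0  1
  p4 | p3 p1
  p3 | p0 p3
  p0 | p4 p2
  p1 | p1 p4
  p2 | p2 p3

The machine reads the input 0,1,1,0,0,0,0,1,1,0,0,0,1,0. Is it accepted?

No

Trace: p4 -0-> p3 -1-> p3 -1-> p3 -0-> p0 -0-> p4 -0-> p3 -0-> p0 -1-> p2 -1-> p3 -0-> p0 -0-> p4 -0-> p3 -1-> p3 -0-> p0
End state p0 is not accepting.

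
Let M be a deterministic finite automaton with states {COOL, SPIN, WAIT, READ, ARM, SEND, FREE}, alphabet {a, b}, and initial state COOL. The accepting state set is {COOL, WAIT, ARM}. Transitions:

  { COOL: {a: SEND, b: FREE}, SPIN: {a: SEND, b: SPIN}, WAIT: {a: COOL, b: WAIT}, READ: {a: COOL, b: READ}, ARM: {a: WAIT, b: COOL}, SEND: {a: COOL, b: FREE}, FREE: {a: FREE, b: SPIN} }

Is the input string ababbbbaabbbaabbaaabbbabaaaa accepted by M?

start at COOL
read 'a': COOL → SEND
read 'b': SEND → FREE
read 'a': FREE → FREE
read 'b': FREE → SPIN
read 'b': SPIN → SPIN
read 'b': SPIN → SPIN
read 'b': SPIN → SPIN
read 'a': SPIN → SEND
read 'a': SEND → COOL
read 'b': COOL → FREE
read 'b': FREE → SPIN
read 'b': SPIN → SPIN
read 'a': SPIN → SEND
read 'a': SEND → COOL
read 'b': COOL → FREE
read 'b': FREE → SPIN
read 'a': SPIN → SEND
read 'a': SEND → COOL
read 'a': COOL → SEND
read 'b': SEND → FREE
read 'b': FREE → SPIN
read 'b': SPIN → SPIN
read 'a': SPIN → SEND
read 'b': SEND → FREE
read 'a': FREE → FREE
read 'a': FREE → FREE
read 'a': FREE → FREE
read 'a': FREE → FREE
End state FREE is not accepting.

No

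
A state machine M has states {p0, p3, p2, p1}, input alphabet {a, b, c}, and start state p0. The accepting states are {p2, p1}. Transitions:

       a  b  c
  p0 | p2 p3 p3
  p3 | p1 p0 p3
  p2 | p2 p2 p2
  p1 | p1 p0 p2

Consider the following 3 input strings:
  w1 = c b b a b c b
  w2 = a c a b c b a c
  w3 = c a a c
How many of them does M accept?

2

w1: Trace: p0 -c-> p3 -b-> p0 -b-> p3 -a-> p1 -b-> p0 -c-> p3 -b-> p0  → end p0, rejected
w2: Trace: p0 -a-> p2 -c-> p2 -a-> p2 -b-> p2 -c-> p2 -b-> p2 -a-> p2 -c-> p2  → end p2, accepted
w3: Trace: p0 -c-> p3 -a-> p1 -a-> p1 -c-> p2  → end p2, accepted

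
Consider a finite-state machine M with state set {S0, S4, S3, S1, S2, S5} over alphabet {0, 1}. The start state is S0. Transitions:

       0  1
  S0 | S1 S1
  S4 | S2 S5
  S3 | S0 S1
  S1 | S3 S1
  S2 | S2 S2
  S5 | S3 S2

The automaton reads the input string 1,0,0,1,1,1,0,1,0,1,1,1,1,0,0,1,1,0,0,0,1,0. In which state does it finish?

S0 → S1 → S3 → S0 → S1 → S1 → S1 → S3 → S1 → S3 → S1 → S1 → S1 → S1 → S3 → S0 → S1 → S1 → S3 → S0 → S1 → S1 → S3

S3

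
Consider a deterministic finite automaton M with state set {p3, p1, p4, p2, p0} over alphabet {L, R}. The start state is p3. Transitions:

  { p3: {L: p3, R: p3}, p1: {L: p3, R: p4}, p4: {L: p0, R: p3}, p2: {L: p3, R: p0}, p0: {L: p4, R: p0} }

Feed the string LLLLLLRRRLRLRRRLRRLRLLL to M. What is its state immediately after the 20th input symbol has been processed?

p3

start at p3
read 'L': p3 → p3
read 'L': p3 → p3
read 'L': p3 → p3
read 'L': p3 → p3
read 'L': p3 → p3
read 'L': p3 → p3
read 'R': p3 → p3
read 'R': p3 → p3
read 'R': p3 → p3
read 'L': p3 → p3
read 'R': p3 → p3
read 'L': p3 → p3
read 'R': p3 → p3
read 'R': p3 → p3
read 'R': p3 → p3
read 'L': p3 → p3
read 'R': p3 → p3
read 'R': p3 → p3
read 'L': p3 → p3
read 'R': p3 → p3
After 20 symbols: p3.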